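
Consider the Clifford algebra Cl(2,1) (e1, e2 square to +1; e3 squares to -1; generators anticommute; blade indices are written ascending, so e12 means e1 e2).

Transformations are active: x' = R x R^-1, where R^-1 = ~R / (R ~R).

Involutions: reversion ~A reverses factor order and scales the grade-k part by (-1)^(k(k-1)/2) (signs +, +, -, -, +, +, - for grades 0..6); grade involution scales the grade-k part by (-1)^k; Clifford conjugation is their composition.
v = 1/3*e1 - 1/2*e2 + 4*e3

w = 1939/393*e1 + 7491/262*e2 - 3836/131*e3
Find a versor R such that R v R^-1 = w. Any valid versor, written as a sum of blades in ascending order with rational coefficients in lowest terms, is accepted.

Here q(v) = q(w) = -563/36; the classical choice R = v + w = 690/131*e1 + 3680/131*e2 - 3312/131*e3 then realises v -> w under the sandwich.
Answer: 690/131*e1 + 3680/131*e2 - 3312/131*e3


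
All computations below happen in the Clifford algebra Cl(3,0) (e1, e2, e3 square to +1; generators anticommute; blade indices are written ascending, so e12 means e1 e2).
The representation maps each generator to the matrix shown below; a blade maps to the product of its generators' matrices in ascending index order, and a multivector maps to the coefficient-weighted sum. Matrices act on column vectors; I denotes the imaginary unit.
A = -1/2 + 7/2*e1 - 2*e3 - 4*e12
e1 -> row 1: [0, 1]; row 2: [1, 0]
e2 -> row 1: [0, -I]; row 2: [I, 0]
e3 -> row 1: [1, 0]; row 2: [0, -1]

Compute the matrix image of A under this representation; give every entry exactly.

Bivector images (products of the table entries): rho(e12) = rho(e1)rho(e2) = row 1: [I, 0]; row 2: [0, -I].
M = (-1/2)*1 + (7/2)*rho(e1) + (-2)*rho(e3) + (-4)*rho(e12), summed entrywise (1 is the identity matrix):
Answer: row 1: [-5/2 - 4*I, 7/2]; row 2: [7/2, 3/2 + 4*I]


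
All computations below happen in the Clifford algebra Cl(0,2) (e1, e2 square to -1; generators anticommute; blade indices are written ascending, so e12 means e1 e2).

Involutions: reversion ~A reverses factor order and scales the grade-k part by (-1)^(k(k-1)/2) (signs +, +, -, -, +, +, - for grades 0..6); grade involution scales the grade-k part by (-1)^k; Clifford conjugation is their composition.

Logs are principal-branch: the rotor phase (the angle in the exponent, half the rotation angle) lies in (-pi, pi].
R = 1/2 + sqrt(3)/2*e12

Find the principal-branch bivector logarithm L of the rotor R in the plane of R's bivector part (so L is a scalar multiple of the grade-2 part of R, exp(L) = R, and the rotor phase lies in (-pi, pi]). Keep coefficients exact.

The scalar part of R is 1/2, so the principal-branch rotor phase is pinned; divide the bivector part by its sine to get the unit plane — L is the phase times that plane.
Concretely: cos(phase) = 1/2 gives phase = ±pi/3, and since phase/sin(phase) is even the sign is immaterial: L = (phase/sin(phase)) * <R>_2 = (2*sqrt(3)*pi/9) * <R>_2.
Answer: pi/3*e12


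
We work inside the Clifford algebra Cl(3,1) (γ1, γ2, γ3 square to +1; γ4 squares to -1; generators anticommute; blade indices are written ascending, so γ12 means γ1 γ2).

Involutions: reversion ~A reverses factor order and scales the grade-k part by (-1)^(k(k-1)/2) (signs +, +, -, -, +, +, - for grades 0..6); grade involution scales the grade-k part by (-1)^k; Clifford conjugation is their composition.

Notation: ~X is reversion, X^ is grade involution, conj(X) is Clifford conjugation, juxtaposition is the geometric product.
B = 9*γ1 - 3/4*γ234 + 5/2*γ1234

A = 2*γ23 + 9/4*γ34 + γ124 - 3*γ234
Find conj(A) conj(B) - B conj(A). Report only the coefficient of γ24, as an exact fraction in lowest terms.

first term: 9/4 + 15/2*γ1 + 27/16*γ2 - 5/2*γ3 - 3/2*γ4 - 45/8*γ12 + 3/4*γ13 + 5*γ14 - 9*γ24 + 18*γ123 + 81/4*γ134 - 27*γ1234
second term: 9/4 - 15/2*γ1 + 27/16*γ2 + 5/2*γ3 - 3/2*γ4 - 45/8*γ12 - 3/4*γ13 + 5*γ14 + 9*γ24 - 18*γ123 - 81/4*γ134 - 27*γ1234
Answer: -18


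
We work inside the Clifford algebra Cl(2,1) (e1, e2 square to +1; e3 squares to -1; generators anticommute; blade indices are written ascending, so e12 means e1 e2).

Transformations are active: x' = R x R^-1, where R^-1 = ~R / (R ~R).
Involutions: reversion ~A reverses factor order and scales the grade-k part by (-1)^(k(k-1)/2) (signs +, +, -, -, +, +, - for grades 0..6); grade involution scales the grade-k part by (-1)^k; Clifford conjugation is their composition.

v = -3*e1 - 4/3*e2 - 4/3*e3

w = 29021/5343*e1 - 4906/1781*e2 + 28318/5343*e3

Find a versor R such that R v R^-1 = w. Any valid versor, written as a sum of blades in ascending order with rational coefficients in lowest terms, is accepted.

Reasoning: v^2 = w^2 = 9 since conjugation preserves the quadratic form; R = v + w = 12992/5343*e1 - 21842/5343*e2 + 21194/5343*e3 is then valid when invertible, keeping its own part and reversing (v - w)/2.
Answer: 12992/5343*e1 - 21842/5343*e2 + 21194/5343*e3


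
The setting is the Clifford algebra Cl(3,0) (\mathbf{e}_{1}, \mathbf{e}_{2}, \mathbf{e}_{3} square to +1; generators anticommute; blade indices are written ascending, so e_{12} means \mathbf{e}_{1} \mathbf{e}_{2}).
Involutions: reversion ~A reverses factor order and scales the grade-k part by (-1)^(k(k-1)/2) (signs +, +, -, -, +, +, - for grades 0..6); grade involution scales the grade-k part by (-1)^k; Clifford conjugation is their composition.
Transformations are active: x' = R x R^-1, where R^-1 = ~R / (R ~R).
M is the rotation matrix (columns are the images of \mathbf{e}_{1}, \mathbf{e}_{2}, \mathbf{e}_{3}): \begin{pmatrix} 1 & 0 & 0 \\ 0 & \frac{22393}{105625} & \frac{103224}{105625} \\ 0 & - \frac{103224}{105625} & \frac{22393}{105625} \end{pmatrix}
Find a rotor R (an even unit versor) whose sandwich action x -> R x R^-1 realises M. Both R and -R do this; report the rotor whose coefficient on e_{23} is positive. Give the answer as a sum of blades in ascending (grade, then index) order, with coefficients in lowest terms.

Method: write R = a + b12*e_{12} + b13*e_{13} + b23*e_{23} with a^2 + b12^2 + b13^2 + b23^2 = 1 (so R^-1 = ~R). Expanding the columns R e_j ~R gives tr M = 4a^2 - 1 and, from the antisymmetric part, M21 - M12 = -4a*b12, M13 - M31 = 4a*b13, M32 - M23 = -4a*b23.
Here tr M = \frac{150411}{105625}, so a^2 = (1 + tr M)/4 = \frac{64009}{105625} and a = ±\frac{253}{325}. Taking a = \frac{253}{325}: M21 - M12 = 0, M13 - M31 = 0, M32 - M23 = -\frac{206448}{105625}, giving b12 = 0, b13 = 0, b23 = \frac{204}{325}, i.e. R = \frac{253}{325} + \frac{204}{325} e_{23}.
Its e_{23} coefficient is already positive.
Answer: \frac{253}{325} + \frac{204}{325} e_{23}. Uniqueness: Spin(3) -> SO(3) maps R and -R to the same rotation of trace \frac{150411}{105625}; fixing the sign of the e_{23} coefficient removes the ambiguity.


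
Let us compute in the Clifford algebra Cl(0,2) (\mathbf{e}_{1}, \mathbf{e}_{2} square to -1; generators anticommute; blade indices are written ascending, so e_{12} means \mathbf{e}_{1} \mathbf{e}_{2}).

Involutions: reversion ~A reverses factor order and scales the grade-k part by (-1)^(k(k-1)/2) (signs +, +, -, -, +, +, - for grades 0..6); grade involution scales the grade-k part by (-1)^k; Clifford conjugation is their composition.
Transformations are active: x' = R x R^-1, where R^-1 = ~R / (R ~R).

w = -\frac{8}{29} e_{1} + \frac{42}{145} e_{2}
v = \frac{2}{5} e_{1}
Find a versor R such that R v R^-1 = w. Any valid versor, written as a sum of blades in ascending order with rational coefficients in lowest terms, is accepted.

Reasoning: v^2 = w^2 = -\frac{4}{25} since conjugation preserves the quadratic form; R = v + w = \frac{18}{145} e_{1} + \frac{42}{145} e_{2} is then valid when invertible, keeping its own part and reversing (v - w)/2.
Answer: \frac{18}{145} e_{1} + \frac{42}{145} e_{2}


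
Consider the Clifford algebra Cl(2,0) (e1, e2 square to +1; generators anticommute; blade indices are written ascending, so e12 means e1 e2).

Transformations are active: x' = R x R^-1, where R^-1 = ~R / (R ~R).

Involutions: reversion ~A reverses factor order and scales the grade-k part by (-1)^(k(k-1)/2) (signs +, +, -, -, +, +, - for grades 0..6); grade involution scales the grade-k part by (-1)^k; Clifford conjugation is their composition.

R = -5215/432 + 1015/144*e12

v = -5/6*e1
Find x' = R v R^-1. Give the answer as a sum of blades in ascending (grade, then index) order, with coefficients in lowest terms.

~R = -5215/432 - 1015/144*e12, and R ~R = 18234125/93312, so R^-1 = ~R / (18234125/93312).
R v = 26075/2592*e1 + 5075/864*e2
Answer: -3658/8931*e1 - 4321/5954*e2


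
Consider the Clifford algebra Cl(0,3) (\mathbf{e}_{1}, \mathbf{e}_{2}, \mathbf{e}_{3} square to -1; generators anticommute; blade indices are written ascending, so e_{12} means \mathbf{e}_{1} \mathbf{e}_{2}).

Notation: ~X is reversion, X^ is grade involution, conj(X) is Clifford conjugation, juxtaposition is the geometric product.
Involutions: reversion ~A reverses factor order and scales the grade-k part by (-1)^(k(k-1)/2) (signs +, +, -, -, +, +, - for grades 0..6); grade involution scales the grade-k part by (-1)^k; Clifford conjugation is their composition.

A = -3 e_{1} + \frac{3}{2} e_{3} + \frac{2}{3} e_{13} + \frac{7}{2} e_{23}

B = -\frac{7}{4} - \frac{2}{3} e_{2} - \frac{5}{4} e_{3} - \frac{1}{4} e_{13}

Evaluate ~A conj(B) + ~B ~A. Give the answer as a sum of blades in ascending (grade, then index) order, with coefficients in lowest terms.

first term: -\frac{41}{24} + \frac{155}{24} e_{1} + \frac{35}{8} e_{2} - \frac{101}{24} e_{3} - \frac{9}{8} e_{12} - \frac{31}{12} e_{13} + \frac{41}{8} e_{23} + \frac{4}{9} e_{123}
second term: \frac{49}{24} + \frac{137}{24} e_{1} + \frac{35}{8} e_{2} - \frac{137}{24} e_{3} - \frac{23}{8} e_{12} - \frac{31}{12} e_{13} + \frac{41}{8} e_{23} - \frac{4}{9} e_{123}
Answer: \frac{1}{3} + \frac{73}{6} e_{1} + \frac{35}{4} e_{2} - \frac{119}{12} e_{3} - 4 e_{12} - \frac{31}{6} e_{13} + \frac{41}{4} e_{23}


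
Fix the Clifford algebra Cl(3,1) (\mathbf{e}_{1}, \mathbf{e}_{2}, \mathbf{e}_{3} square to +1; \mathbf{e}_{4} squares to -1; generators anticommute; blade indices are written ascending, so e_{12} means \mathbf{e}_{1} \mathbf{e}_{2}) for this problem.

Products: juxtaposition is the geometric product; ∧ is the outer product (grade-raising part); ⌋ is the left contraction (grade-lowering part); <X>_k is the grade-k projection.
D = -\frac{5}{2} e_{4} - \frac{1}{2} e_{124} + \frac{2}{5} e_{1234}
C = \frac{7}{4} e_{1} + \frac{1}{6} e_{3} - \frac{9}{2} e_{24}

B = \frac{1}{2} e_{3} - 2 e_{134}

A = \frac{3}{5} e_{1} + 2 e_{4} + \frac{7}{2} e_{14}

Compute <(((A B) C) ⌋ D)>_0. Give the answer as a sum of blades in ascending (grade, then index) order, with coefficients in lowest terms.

step 1: 7 e_{3} + \frac{43}{10} e_{13} - \frac{11}{5} e_{34} - \frac{7}{4} e_{134}
step 2: \frac{7}{6} + \frac{43}{60} e_{1} - \frac{301}{40} e_{3} + \frac{11}{30} e_{4} - \frac{49}{4} e_{13} + \frac{7}{24} e_{14} - \frac{99}{10} e_{23} - \frac{49}{16} e_{34} - \frac{63}{8} e_{123} - \frac{77}{20} e_{134} + \frac{63}{2} e_{234} + \frac{387}{20} e_{1234}
step 3: -\frac{2047}{300} - \frac{63}{5} e_{1} - \frac{1673}{1200} e_{2} + \frac{7}{30} e_{4} - \frac{25}{24} e_{12} + \frac{99}{25} e_{14} + \frac{7}{60} e_{23} - \frac{631}{120} e_{24} + \frac{11}{75} e_{123} - \frac{539}{150} e_{124} + \frac{43}{150} e_{234} + \frac{7}{15} e_{1234}
step 4: -\frac{2047}{300}
Answer: -\frac{2047}{300}


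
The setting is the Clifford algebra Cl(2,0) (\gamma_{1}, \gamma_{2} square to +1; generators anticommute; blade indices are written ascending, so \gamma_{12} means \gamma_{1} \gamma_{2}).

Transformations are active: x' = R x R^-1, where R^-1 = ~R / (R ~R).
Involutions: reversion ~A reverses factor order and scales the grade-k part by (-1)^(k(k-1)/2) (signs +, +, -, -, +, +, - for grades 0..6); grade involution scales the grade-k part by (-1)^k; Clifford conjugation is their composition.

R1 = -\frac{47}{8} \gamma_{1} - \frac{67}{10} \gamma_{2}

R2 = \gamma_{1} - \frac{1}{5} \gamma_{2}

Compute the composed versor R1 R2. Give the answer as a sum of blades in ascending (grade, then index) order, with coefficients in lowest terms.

Distribute over the terms of R1 (each basis-blade product reordered to ascending indices, repeated generators contracted through their squares):
(-\frac{47}{8} \gamma_{1}) R2 = -\frac{47}{8} + \frac{47}{40} \gamma_{12}
(-\frac{67}{10} \gamma_{2}) R2 = \frac{67}{50} + \frac{67}{10} \gamma_{12}
Summing the partial products and collecting blades:
Answer: -\frac{907}{200} + \frac{63}{8} \gamma_{12}


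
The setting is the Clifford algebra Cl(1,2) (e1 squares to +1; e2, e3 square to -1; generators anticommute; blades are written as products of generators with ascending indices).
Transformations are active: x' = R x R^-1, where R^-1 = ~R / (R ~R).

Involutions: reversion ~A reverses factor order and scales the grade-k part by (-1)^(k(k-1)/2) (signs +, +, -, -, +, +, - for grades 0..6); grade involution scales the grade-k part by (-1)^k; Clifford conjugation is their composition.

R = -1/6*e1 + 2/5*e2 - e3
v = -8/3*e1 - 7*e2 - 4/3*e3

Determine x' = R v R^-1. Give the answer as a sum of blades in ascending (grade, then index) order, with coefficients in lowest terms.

~R = -1/6*e1 + 2/5*e2 - e3, and R ~R = -1019/900, so R^-1 = ~R / (-1019/900).
R v = 86/45 + 67/30*e1 e2 - 22/9*e1 e3 - 113/15*e2 e3
Answer: 9872/3057*e1 + 5757/1019*e2 + 14396/3057*e3


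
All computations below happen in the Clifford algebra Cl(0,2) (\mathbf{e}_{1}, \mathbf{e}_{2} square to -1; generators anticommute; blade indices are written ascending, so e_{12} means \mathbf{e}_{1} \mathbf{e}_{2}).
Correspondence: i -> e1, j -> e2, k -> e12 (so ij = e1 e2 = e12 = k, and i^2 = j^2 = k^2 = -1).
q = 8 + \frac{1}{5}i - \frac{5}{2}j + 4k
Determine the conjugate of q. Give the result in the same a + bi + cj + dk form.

In blades: q = 8 + \frac{1}{5} e_{1} - \frac{5}{2} e_{2} + 4 e_{12}.
Conjugation here is Clifford conjugation: the scalar is fixed and the grade-1 and grade-2 blades all flip sign, giving 8 - \frac{1}{5} e_{1} + \frac{5}{2} e_{2} - 4 e_{12}; translating back:
Answer: 8 - \frac{1}{5}i + \frac{5}{2}j - 4k


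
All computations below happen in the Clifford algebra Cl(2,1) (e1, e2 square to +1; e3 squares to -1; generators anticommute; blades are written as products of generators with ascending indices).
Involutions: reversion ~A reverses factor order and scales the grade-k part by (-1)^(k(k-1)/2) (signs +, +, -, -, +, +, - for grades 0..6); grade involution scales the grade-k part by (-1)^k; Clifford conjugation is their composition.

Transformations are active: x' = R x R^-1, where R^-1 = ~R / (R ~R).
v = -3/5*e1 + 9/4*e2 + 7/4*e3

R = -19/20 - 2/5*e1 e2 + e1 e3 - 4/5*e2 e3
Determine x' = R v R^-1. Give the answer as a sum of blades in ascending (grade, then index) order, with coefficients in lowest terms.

~R = -19/20 + 2/5*e1 e2 - e1 e3 + 4/5*e2 e3, and R ~R = -231/400, so R^-1 = ~R / (-231/400).
R v = -52/25*e1 - 391/400*e2 + 59/80*e3 - 247/100*e1 e2 e3
Answer: 3/5*e1 + 1297/420*e2 - 1153/420*e3


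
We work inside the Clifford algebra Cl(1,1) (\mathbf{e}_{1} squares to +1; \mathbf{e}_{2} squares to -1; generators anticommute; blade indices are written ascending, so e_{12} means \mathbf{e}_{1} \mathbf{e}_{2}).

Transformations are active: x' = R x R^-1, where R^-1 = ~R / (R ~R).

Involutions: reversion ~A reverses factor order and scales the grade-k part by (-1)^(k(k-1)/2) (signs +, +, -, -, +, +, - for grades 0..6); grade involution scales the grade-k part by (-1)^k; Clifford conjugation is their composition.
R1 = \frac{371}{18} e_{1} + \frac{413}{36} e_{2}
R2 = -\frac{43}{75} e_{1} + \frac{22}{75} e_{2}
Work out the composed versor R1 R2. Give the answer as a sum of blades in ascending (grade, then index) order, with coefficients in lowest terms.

Distribute over the terms of R1 (each basis-blade product reordered to ascending indices, repeated generators contracted through their squares):
(\frac{371}{18} e_{1}) R2 = -\frac{15953}{1350} + \frac{4081}{675} e_{12}
(\frac{413}{36} e_{2}) R2 = -\frac{4543}{1350} + \frac{17759}{2700} e_{12}
Summing the partial products and collecting blades:
Answer: -\frac{3416}{225} + \frac{3787}{300} e_{12}


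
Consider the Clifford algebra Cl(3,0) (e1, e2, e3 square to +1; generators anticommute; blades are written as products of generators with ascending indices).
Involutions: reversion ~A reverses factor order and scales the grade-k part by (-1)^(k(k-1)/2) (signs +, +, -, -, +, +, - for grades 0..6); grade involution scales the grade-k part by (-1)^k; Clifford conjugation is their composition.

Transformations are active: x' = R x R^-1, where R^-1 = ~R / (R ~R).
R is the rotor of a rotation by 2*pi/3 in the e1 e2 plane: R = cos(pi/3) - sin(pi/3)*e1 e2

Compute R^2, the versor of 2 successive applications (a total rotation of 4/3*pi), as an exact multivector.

The rotor phase is half the rotation angle and phases add under composition, so 2 steps in the e1 e2 plane accumulate phase 2*(pi/3) = 2*pi/3: R^2 = cos(2*pi/3) - sin(2*pi/3)*e1 e2.
cos(2*pi/3) = -1/2 and sin(2*pi/3) = sqrt(3)/2, so R^2 = -1/2 - sqrt(3)/2*e1 e2. The net rotation is 4/3*pi; the rotor keeps the half-angle phase exactly.
Answer: -1/2 - sqrt(3)/2*e1 e2


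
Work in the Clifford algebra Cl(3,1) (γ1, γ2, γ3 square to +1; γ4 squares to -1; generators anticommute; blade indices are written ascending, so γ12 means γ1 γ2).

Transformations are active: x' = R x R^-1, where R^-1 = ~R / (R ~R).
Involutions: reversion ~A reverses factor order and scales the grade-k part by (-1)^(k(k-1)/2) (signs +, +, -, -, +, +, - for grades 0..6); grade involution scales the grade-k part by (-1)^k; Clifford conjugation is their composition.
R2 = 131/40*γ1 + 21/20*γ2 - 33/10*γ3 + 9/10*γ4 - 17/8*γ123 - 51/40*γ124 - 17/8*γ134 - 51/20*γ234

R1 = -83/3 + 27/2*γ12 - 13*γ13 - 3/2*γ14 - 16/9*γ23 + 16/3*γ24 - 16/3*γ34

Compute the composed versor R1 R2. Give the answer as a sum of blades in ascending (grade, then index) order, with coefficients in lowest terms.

Distribute over the grade parts of R1 (each basis-blade product reordered to ascending indices, repeated generators contracted through their squares):
<R1>_0 (= -83/3) R2 = -10873/120*γ1 - 581/20*γ2 + 913/10*γ3 - 249/10*γ4 + 1411/24*γ123 + 1411/40*γ124 + 1411/24*γ134 + 1411/20*γ234
<R1>_2 (= 27/2*γ12 - 13*γ13 - 3/2*γ14 - 16/9*γ23 + 16/3*γ24 - 16/3*γ34) R2 = 4261/72*γ1 - 23/6*γ2 + 10601/120*γ3 - 997/30*γ4 - 4225/72*γ123 - 685/72*γ124 - 9857/120*γ134 + 2099/40*γ234
Summing the partial products and collecting blades:
Answer: -5657/180*γ1 - 1973/60*γ2 + 21557/120*γ3 - 872/15*γ4 + 1/9*γ123 + 4637/180*γ124 - 467/20*γ134 + 4921/40*γ234


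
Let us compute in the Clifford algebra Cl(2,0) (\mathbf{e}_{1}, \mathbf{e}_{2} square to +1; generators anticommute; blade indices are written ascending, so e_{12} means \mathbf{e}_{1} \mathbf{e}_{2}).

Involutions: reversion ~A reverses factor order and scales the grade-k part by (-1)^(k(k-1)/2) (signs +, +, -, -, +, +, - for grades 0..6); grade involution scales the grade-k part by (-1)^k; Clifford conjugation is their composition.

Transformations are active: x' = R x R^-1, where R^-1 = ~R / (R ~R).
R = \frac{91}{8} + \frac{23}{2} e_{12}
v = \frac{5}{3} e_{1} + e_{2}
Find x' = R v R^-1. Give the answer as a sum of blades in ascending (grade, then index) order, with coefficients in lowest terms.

~R = \frac{91}{8} - \frac{23}{2} e_{12}, and R ~R = \frac{16745}{64}, so R^-1 = ~R / (\frac{16745}{64}).
R v = \frac{731}{24} e_{1} - \frac{187}{24} e_{2}
Answer: \frac{967}{985} e_{1} - \frac{4957}{2955} e_{2}


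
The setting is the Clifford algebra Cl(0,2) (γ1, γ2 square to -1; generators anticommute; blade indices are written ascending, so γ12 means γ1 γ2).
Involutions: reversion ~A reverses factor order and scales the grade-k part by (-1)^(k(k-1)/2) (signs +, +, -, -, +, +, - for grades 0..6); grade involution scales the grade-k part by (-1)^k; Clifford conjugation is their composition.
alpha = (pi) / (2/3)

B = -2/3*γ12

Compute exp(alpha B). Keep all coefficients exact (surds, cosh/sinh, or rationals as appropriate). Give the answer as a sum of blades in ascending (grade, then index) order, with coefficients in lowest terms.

B^2 = (-2/3)^2*(γ12)^2 = 4/9*(-1) = -4/9 (a basis 2-blade squares to minus the product of its generators' squares).
B^2 = -4/9 — B^2 < 0, so the exponential closes trigonometrically: l = 2/3, alpha*l = pi, so exp(alpha B) = cos(pi) + (sin(pi)/(2/3))*B = -1 + (0)*B.
Answer: -1


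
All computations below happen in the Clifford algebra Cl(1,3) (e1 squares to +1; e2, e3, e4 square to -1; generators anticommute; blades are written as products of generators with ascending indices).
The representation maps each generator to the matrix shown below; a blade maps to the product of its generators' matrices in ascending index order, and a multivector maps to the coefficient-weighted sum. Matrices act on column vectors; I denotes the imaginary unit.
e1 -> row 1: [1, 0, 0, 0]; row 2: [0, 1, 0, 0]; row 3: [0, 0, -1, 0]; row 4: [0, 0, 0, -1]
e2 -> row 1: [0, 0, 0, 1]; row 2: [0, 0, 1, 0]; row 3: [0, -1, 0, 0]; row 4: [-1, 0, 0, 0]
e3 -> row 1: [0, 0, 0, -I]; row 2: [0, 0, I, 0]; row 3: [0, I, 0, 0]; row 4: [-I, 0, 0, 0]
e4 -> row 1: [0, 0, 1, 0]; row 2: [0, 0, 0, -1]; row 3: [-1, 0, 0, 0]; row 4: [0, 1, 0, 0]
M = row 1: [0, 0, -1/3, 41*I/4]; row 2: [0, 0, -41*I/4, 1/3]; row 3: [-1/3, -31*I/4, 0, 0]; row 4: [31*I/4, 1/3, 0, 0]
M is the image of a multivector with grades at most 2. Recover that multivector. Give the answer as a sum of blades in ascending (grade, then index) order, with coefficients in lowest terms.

Method: the blade images are trace-orthogonal — tr(rho(e_A) rho(e_B)^-1) = 4 if A = B and 0 otherwise — and rho(e_A)^-1 = (e_A)^2 * rho(e_A) with (e_A)^2 = +1 or -1, so the coefficient of e_A in the preimage is (e_A)^2 * tr(M rho(e_A))/4.
Nonzero projections over blades of grade <= 2: e3: (e3)^2 = -1, tr(M rho(e3)) = 36, coefficient -9; e1 e3: (e1 e3)^2 = +1, tr(M rho(e1 e3)) = -5, coefficient -5/4; e1 e4: (e1 e4)^2 = +1, tr(M rho(e1 e4)) = -4/3, coefficient -1/3. Every other blade of grade <= 2 projects to 0.
Answer: -9*e3 - 5/4*e1 e3 - 1/3*e1 e4


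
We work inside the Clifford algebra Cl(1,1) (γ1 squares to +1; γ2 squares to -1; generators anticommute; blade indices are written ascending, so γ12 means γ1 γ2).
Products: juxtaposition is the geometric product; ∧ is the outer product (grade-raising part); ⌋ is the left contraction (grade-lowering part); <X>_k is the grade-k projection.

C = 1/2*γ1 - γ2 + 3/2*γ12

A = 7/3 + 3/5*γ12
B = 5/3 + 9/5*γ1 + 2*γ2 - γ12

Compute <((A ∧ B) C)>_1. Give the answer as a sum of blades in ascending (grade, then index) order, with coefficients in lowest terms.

step 1: 35/9 + 21/5*γ1 + 14/3*γ2 - 4/3*γ12
step 2: 143/30 + 137/18*γ1 + 277/90*γ2 - 7/10*γ12
step 3: 137/18*γ1 + 277/90*γ2
Answer: 137/18*γ1 + 277/90*γ2


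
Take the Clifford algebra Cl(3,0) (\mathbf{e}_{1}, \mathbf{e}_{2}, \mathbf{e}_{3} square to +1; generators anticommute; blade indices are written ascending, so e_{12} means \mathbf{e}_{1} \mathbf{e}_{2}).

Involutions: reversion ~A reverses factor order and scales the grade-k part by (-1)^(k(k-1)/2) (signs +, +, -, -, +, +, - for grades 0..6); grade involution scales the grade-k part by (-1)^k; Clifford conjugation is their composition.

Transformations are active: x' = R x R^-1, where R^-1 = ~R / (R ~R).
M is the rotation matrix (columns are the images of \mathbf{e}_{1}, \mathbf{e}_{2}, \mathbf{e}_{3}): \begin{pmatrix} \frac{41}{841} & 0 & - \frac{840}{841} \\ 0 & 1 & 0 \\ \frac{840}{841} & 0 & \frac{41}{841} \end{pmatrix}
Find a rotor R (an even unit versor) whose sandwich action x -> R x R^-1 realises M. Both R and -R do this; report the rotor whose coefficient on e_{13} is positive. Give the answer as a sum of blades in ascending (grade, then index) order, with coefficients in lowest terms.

Method: write R = a + b12*e_{12} + b13*e_{13} + b23*e_{23} with a^2 + b12^2 + b13^2 + b23^2 = 1 (so R^-1 = ~R). Expanding the columns R e_j ~R gives tr M = 4a^2 - 1 and, from the antisymmetric part, M21 - M12 = -4a*b12, M13 - M31 = 4a*b13, M32 - M23 = -4a*b23.
Here tr M = \frac{923}{841}, so a^2 = (1 + tr M)/4 = \frac{441}{841} and a = ±\frac{21}{29}. Taking a = \frac{21}{29}: M21 - M12 = 0, M13 - M31 = -\frac{1680}{841}, M32 - M23 = 0, giving b12 = 0, b13 = -\frac{20}{29}, b23 = 0, i.e. R = \frac{21}{29} - \frac{20}{29} e_{13}.
Its e_{13} coefficient is negative, so report the other preimage -R.
Answer: -\frac{21}{29} + \frac{20}{29} e_{13}. Why the constraint matters: R and -R act identically through the sandwich — M has trace \frac{923}{841} either way — so only the sign condition on e_{13} picks one of the two preimages.


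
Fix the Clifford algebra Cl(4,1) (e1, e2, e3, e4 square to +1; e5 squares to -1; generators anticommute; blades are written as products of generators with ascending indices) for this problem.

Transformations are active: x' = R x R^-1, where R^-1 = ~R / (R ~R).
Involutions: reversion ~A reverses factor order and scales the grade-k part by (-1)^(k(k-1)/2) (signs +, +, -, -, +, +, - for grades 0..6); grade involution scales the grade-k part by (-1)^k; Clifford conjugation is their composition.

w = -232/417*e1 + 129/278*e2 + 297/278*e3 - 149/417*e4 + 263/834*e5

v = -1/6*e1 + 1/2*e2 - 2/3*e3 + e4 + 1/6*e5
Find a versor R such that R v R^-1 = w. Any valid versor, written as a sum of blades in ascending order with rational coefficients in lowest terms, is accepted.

The midline construction: v and w both square to 61/36, so reflecting in their sum -201/278*e1 + 134/139*e2 + 335/834*e3 + 268/417*e4 + 67/139*e5 exchanges them.
Answer: -201/278*e1 + 134/139*e2 + 335/834*e3 + 268/417*e4 + 67/139*e5


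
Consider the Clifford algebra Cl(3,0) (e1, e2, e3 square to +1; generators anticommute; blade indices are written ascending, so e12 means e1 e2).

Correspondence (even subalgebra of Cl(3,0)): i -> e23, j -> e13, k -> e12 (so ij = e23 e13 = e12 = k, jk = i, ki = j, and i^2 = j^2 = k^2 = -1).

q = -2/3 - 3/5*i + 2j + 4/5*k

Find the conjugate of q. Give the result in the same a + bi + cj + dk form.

In blades: q = -2/3 + 4/5*e12 + 2*e13 - 3/5*e23.
Quaternion conjugation is reversion on the even subalgebra: the scalar is fixed and every grade-2 blade flips sign, giving -2/3 - 4/5*e12 - 2*e13 + 3/5*e23; translating back:
Answer: -2/3 + 3/5*i - 2j - 4/5*k


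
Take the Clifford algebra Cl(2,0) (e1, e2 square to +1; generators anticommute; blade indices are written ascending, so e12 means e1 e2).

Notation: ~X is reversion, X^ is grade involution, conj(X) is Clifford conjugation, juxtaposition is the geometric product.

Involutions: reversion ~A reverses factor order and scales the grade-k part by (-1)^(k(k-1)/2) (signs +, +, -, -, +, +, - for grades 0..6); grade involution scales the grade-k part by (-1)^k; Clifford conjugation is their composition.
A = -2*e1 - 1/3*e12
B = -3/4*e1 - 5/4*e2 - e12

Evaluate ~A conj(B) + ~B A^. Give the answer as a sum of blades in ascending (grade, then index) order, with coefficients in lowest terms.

first term: -11/6 + 5/12*e1 - 9/4*e2 - 5/2*e12
second term: -7/6 - 5/12*e1 - 7/4*e2 + 5/2*e12
Answer: -3 - 4*e2


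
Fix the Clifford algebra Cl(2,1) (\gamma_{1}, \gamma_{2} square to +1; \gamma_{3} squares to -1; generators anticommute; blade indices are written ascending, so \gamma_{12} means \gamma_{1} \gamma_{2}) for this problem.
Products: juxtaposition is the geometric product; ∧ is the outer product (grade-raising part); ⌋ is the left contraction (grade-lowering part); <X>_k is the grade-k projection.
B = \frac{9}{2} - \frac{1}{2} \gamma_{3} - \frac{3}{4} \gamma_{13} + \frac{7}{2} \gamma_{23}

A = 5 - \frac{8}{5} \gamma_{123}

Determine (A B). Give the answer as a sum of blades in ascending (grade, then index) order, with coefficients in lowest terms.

step 1: \frac{45}{2} - \frac{28}{5} \gamma_{1} - \frac{6}{5} \gamma_{2} - \frac{5}{2} \gamma_{3} - \frac{4}{5} \gamma_{12} - \frac{15}{4} \gamma_{13} + \frac{35}{2} \gamma_{23} - \frac{36}{5} \gamma_{123}
Answer: \frac{45}{2} - \frac{28}{5} \gamma_{1} - \frac{6}{5} \gamma_{2} - \frac{5}{2} \gamma_{3} - \frac{4}{5} \gamma_{12} - \frac{15}{4} \gamma_{13} + \frac{35}{2} \gamma_{23} - \frac{36}{5} \gamma_{123}


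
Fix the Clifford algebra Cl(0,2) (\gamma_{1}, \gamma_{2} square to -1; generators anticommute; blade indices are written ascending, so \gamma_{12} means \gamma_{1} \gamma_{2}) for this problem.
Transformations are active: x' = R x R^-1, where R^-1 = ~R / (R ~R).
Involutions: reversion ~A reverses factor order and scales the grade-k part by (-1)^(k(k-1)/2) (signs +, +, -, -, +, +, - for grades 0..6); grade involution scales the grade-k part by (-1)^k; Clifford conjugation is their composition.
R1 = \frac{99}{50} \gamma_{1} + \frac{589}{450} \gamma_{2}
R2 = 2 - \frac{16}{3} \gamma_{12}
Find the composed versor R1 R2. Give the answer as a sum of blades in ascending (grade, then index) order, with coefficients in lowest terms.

Distribute over the terms of R1 (each basis-blade product reordered to ascending indices, repeated generators contracted through their squares):
(\frac{99}{50} \gamma_{1}) R2 = \frac{99}{25} \gamma_{1} + \frac{264}{25} \gamma_{2}
(\frac{589}{450} \gamma_{2}) R2 = -\frac{4712}{675} \gamma_{1} + \frac{589}{225} \gamma_{2}
Summing the partial products and collecting blades:
Answer: -\frac{2039}{675} \gamma_{1} + \frac{593}{45} \gamma_{2}


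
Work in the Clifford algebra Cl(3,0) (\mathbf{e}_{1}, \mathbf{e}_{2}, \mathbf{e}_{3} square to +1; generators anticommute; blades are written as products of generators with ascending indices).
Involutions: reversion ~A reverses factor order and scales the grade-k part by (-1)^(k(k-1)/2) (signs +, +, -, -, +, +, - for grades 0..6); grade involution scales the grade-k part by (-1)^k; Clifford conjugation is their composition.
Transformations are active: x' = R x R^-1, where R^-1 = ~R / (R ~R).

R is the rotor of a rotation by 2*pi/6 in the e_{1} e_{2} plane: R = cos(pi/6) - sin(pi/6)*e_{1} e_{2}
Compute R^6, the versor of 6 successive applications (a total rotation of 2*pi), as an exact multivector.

Because a rotor carries half the rotation angle, composing 6 copies of this e_{1} e_{2}-plane rotor multiplies the phase: 6*(pi/6) = \pi, hence R^6 = cos(\pi) - sin(\pi)*e_{1} e_{2}.
cos(\pi) = -1 and sin(\pi) = 0, so R^6 = -1. The total rotation 2*pi is 1 full turn, so every vector returns to itself, yet the rotor is -1, on the OTHER sheet of the double cover (an odd number of 2*pi turns).
Answer: -1


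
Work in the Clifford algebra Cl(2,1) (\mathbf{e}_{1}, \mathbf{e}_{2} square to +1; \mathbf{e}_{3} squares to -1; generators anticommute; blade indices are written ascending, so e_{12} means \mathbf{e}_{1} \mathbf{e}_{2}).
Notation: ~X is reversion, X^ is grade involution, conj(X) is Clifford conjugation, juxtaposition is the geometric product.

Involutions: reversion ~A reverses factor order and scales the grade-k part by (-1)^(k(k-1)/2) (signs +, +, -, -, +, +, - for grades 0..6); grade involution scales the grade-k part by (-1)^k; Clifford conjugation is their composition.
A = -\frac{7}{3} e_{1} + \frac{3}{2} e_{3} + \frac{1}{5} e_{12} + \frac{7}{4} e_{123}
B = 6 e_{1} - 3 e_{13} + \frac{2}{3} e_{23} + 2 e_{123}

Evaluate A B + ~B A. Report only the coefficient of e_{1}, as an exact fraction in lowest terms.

first term: -\frac{21}{2} - \frac{10}{3} e_{1} + \frac{101}{20} e_{2} + \frac{33}{5} e_{3} - 3 e_{12} - \frac{133}{15} e_{13} + \frac{193}{30} e_{23} - \frac{14}{9} e_{123}
second term: -\frac{35}{2} - \frac{17}{3} e_{1} - \frac{61}{20} e_{2} + \frac{37}{5} e_{3} + 3 e_{12} + \frac{137}{15} e_{13} + \frac{473}{30} e_{23} + \frac{14}{9} e_{123}
Answer: -9


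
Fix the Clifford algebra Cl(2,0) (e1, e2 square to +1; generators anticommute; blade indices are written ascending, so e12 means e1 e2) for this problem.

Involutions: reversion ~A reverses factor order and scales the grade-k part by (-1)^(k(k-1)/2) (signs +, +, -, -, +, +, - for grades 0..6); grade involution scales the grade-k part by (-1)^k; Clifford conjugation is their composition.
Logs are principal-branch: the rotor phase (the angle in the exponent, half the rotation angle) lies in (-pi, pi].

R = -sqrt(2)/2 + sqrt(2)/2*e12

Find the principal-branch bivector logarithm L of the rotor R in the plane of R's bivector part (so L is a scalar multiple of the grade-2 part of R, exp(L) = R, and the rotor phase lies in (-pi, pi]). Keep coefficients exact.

The scalar part of R is -sqrt(2)/2, which pins the rotor phase on the principal branch; dividing the bivector part by the sine of that phase recovers the unit plane, and L is the phase times that plane.
Concretely: cos(phase) = -sqrt(2)/2 gives phase = ±3*pi/4, and since phase/sin(phase) is even the sign is immaterial: L = (phase/sin(phase)) * <R>_2 = (3*sqrt(2)*pi/4) * <R>_2.
Answer: 3*pi/4*e12


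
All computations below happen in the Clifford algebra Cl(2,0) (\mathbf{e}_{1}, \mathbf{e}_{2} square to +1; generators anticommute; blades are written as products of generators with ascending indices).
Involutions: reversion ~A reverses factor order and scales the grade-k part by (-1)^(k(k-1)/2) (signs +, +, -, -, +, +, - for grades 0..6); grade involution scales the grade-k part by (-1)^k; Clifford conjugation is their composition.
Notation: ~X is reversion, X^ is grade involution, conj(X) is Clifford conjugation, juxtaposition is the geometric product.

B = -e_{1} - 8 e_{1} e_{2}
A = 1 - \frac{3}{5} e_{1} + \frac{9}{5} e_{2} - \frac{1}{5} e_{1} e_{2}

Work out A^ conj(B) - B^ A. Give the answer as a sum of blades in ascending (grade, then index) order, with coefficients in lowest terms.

first term: \frac{11}{5} + \frac{77}{5} e_{1} + 5 e_{2} + \frac{49}{5} e_{1} e_{2}
second term: -\frac{11}{5} - \frac{67}{5} e_{1} - 5 e_{2} - \frac{31}{5} e_{1} e_{2}
Answer: \frac{22}{5} + \frac{144}{5} e_{1} + 10 e_{2} + 16 e_{1} e_{2}


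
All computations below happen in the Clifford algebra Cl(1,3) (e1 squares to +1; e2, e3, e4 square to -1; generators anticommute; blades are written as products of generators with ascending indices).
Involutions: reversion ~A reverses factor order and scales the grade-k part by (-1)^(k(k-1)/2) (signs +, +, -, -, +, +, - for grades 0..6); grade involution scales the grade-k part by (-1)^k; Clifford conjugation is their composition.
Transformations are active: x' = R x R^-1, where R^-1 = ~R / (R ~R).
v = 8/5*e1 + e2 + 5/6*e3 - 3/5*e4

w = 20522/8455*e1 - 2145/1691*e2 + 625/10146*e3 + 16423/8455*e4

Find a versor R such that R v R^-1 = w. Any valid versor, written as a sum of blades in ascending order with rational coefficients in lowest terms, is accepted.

Sketch: the shared square 91/180 makes R = v + w = 6810/1691*e1 - 454/1691*e2 + 4540/5073*e3 + 2270/1691*e4 the natural versor; its sandwich fixes that direction, negates (v - w)/2, and sends v to w.
Answer: 6810/1691*e1 - 454/1691*e2 + 4540/5073*e3 + 2270/1691*e4


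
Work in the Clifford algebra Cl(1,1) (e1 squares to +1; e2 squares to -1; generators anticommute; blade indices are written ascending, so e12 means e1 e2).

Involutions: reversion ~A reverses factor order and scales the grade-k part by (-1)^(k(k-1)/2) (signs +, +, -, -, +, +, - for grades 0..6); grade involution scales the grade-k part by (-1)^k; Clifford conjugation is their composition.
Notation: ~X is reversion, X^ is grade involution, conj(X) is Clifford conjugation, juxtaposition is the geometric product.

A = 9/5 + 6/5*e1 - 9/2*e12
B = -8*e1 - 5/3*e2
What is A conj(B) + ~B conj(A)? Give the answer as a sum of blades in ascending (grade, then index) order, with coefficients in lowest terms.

first term: 48/5 + 219/10*e1 + 39*e2 + 2*e12
second term: 48/5 - 219/10*e1 - 39*e2 - 2*e12
Answer: 96/5


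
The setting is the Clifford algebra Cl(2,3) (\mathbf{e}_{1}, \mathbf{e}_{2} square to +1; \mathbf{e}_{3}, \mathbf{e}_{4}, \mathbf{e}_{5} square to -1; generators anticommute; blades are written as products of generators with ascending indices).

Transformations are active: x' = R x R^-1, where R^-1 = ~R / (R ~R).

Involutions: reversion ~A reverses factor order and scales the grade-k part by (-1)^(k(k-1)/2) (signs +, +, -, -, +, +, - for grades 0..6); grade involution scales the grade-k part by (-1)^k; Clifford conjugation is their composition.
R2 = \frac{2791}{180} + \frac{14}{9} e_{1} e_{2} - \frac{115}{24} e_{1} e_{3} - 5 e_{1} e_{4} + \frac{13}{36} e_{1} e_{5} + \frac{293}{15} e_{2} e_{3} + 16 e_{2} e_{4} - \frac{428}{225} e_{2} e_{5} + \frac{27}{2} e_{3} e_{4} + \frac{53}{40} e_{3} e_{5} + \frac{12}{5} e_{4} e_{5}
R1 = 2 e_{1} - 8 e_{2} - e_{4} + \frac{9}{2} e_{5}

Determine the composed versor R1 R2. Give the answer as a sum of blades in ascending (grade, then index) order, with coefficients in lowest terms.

Distribute over the terms of R1 (each basis-blade product reordered to ascending indices, repeated generators contracted through their squares):
(2 e_{1}) R2 = \frac{2791}{90} e_{1} + \frac{28}{9} e_{2} - \frac{115}{12} e_{3} - 10 e_{4} + \frac{13}{18} e_{5} + \frac{586}{15} e_{1} e_{2} e_{3} + 32 e_{1} e_{2} e_{4} - \frac{856}{225} e_{1} e_{2} e_{5} + 27 e_{1} e_{3} e_{4} + \frac{53}{20} e_{1} e_{3} e_{5} + \frac{24}{5} e_{1} e_{4} e_{5}
(-8 e_{2}) R2 = \frac{112}{9} e_{1} - \frac{5582}{45} e_{2} - \frac{2344}{15} e_{3} - 128 e_{4} + \frac{3424}{225} e_{5} - \frac{115}{3} e_{1} e_{2} e_{3} - 40 e_{1} e_{2} e_{4} + \frac{26}{9} e_{1} e_{2} e_{5} - 108 e_{2} e_{3} e_{4} - \frac{53}{5} e_{2} e_{3} e_{5} - \frac{96}{5} e_{2} e_{4} e_{5}
(-e_{4}) R2 = 5 e_{1} - 16 e_{2} - \frac{27}{2} e_{3} - \frac{2791}{180} e_{4} + \frac{12}{5} e_{5} - \frac{14}{9} e_{1} e_{2} e_{4} + \frac{115}{24} e_{1} e_{3} e_{4} + \frac{13}{36} e_{1} e_{4} e_{5} - \frac{293}{15} e_{2} e_{3} e_{4} - \frac{428}{225} e_{2} e_{4} e_{5} + \frac{53}{40} e_{3} e_{4} e_{5}
(\frac{9}{2} e_{5}) R2 = \frac{13}{8} e_{1} - \frac{214}{25} e_{2} + \frac{477}{80} e_{3} + \frac{54}{5} e_{4} + \frac{2791}{40} e_{5} + 7 e_{1} e_{2} e_{5} - \frac{345}{16} e_{1} e_{3} e_{5} - \frac{45}{2} e_{1} e_{4} e_{5} + \frac{879}{10} e_{2} e_{3} e_{5} + 72 e_{2} e_{4} e_{5} + \frac{243}{4} e_{3} e_{4} e_{5}
Summing the partial products and collecting blades:
Answer: \frac{18029}{360} e_{1} - \frac{10912}{75} e_{2} - \frac{13871}{80} e_{3} - \frac{25687}{180} e_{4} + \frac{17623}{200} e_{5} + \frac{11}{15} e_{1} e_{2} e_{3} - \frac{86}{9} e_{1} e_{2} e_{4} + \frac{1369}{225} e_{1} e_{2} e_{5} + \frac{763}{24} e_{1} e_{3} e_{4} - \frac{1513}{80} e_{1} e_{3} e_{5} - \frac{3121}{180} e_{1} e_{4} e_{5} - \frac{1913}{15} e_{2} e_{3} e_{4} + \frac{773}{10} e_{2} e_{3} e_{5} + \frac{11452}{225} e_{2} e_{4} e_{5} + \frac{2483}{40} e_{3} e_{4} e_{5}


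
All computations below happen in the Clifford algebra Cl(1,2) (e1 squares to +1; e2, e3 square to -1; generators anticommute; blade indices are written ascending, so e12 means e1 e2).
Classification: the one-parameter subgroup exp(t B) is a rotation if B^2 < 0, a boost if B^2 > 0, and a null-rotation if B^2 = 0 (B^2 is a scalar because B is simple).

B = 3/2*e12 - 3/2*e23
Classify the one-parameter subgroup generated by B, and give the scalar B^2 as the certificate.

B^2 term by term: the squares give (3/2)^2*(e12)^2 + (-3/2)^2*(e23)^2 = 9/4*(+1) + 9/4*(-1) = 0 (each basis 2-blade squares to minus the product of its generators' squares); cross terms between blades sharing an index anticommute and cancel. So B^2 = 0.
Answer: null-rotation, certificate B^2 = 0. Key observation: B^2 = 0 is a conjugation invariant, so its sign decides the class regardless of the surface form of B.


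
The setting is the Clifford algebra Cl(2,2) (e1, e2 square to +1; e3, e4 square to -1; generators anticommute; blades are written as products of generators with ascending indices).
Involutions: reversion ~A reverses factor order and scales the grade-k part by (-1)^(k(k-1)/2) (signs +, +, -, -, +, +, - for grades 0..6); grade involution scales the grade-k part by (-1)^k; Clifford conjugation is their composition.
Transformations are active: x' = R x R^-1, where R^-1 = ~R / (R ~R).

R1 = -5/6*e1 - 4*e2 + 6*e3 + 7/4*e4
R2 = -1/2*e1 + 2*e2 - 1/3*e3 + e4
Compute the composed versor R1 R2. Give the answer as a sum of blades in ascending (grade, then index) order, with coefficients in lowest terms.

Distribute over the terms of R1 (each basis-blade product reordered to ascending indices, repeated generators contracted through their squares):
(-5/6*e1) R2 = 5/12 - 5/3*e1 e2 + 5/18*e1 e3 - 5/6*e1 e4
(-4*e2) R2 = -8 - 2*e1 e2 + 4/3*e2 e3 - 4*e2 e4
(6*e3) R2 = 2 + 3*e1 e3 - 12*e2 e3 + 6*e3 e4
(7/4*e4) R2 = -7/4 + 7/8*e1 e4 - 7/2*e2 e4 + 7/12*e3 e4
Summing the partial products and collecting blades:
Answer: -22/3 - 11/3*e1 e2 + 59/18*e1 e3 + 1/24*e1 e4 - 32/3*e2 e3 - 15/2*e2 e4 + 79/12*e3 e4
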